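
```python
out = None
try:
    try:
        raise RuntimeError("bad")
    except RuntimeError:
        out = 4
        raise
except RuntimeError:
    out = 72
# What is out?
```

Step-by-step execution trace:
1. Inner try: `raise RuntimeError("bad")` raises RuntimeError.
2. Inner `except RuntimeError` matches → out = 4.
3. bare `raise` re-raises the same RuntimeError.
4. Outer `except RuntimeError` matches → out = 72.
Result: 72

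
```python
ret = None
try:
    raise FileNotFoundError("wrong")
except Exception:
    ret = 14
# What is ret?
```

Step-by-step execution trace:
1. `raise FileNotFoundError(...)` raises FileNotFoundError.
2. `except Exception` matches (FileNotFoundError is a subclass of Exception) → ret = 14.
Result: 14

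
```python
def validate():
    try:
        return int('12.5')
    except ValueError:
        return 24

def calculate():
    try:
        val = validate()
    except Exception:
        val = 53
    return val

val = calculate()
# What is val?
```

Step-by-step execution trace:
1. `calculate()` calls `validate()`.
2. In validate: `int('12.5')` raises ValueError; `except ValueError` catches it → returns 24.
3. In calculate: `val = validate()` → val = 24. No exception reaches calculate.
4. `except Exception` is skipped; calculate returns 24.
5. val = 24.
Result: 24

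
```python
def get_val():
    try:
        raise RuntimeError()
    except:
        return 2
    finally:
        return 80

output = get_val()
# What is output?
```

Step-by-step execution trace:
1. `get_val()` enters try: `raise RuntimeError()` raises RuntimeError.
2. bare `except` matches → `return 2` sets pending return value 2.
3. Before returning, `finally: return 80` runs and overrides the pending return.
4. get_val() returns 80 → output = 80.
Result: 80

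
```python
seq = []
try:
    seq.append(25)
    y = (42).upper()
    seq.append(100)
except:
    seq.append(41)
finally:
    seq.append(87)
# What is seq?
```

Step-by-step execution trace:
1. try: `seq.append(25)` → seq = [25].
2. `y = (42).upper()` raises AttributeError; `seq.append(100)` is not reached.
3. bare `except` matches → `seq.append(41)` → seq = [25, 41].
4. finally always runs: `seq.append(87)` → seq = [25, 41, 87].
Result: [25, 41, 87]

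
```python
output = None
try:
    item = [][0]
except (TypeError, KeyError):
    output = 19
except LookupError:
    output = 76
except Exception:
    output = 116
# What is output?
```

Step-by-step execution trace:
1. `item = [][0]` raises IndexError.
2. `except (TypeError, KeyError)` does not match IndexError; skipped.
3. `except LookupError` matches (IndexError is a subclass of LookupError) → output = 76.
4. `except Exception` is not reached.
Result: 76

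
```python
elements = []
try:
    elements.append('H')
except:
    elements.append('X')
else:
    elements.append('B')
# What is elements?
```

Step-by-step execution trace:
1. try: `elements.append('H')` → elements = ['H']. No exception raised.
2. `except` is skipped.
3. `else` runs (try completed without exception): `elements.append('B')` → elements = ['H', 'B'].
Result: ['H', 'B']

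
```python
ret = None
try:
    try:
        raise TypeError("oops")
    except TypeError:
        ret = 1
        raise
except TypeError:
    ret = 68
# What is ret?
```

Step-by-step execution trace:
1. Inner try: `raise TypeError("oops")` raises TypeError.
2. Inner `except TypeError` matches → ret = 1.
3. bare `raise` re-raises the same TypeError.
4. Outer `except TypeError` matches → ret = 68.
Result: 68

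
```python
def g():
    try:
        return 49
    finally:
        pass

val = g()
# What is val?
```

Step-by-step execution trace:
1. `g()` enters try: `return 49` sets pending return value 49.
2. Before returning, `finally: pass` runs (no effect).
3. g() returns 49 → val = 49.
Result: 49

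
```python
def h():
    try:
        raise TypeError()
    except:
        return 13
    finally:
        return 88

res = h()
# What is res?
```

Step-by-step execution trace:
1. `h()` enters try: `raise TypeError()` raises TypeError.
2. bare `except` matches → `return 13` sets pending return value 13.
3. Before returning, `finally: return 88` runs and overrides the pending return.
4. h() returns 88 → res = 88.
Result: 88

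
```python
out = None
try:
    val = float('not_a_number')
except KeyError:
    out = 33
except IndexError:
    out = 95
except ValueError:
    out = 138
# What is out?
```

Step-by-step execution trace:
1. `val = float('not_a_number')` raises ValueError.
2. `except KeyError` does not match ValueError; skipped.
3. `except IndexError` does not match ValueError; skipped.
4. `except ValueError` matches → out = 138.
Result: 138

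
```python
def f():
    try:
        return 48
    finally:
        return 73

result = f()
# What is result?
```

Step-by-step execution trace:
1. `f()` enters try: `return 48` sets pending return value 48.
2. Before returning, `finally: return 73` runs and overrides the pending return.
3. f() returns 73 → result = 73.
Result: 73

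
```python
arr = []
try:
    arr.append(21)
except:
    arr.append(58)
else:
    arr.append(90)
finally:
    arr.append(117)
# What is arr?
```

Step-by-step execution trace:
1. try: `arr.append(21)` → arr = [21]. No exception raised.
2. `except` is skipped.
3. `else` runs: `arr.append(90)` → arr = [21, 90].
4. `finally` always runs: `arr.append(117)` → arr = [21, 90, 117].
Result: [21, 90, 117]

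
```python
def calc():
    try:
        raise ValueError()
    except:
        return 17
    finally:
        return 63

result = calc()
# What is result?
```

Step-by-step execution trace:
1. `calc()` enters try: `raise ValueError()` raises ValueError.
2. bare `except` matches → `return 17` sets pending return value 17.
3. Before returning, `finally: return 63` runs and overrides the pending return.
4. calc() returns 63 → result = 63.
Result: 63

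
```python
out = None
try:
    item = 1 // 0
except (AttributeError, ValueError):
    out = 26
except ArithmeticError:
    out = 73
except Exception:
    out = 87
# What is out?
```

Step-by-step execution trace:
1. `item = 1 // 0` raises ZeroDivisionError.
2. `except (AttributeError, ValueError)` does not match ZeroDivisionError; skipped.
3. `except ArithmeticError` matches (ZeroDivisionError is a subclass of ArithmeticError) → out = 73.
4. `except Exception` is not reached.
Result: 73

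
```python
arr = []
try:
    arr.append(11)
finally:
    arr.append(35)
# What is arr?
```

Step-by-step execution trace:
1. try: `arr.append(11)` → arr = [11].
2. The try body completes without raising.
3. finally always runs: `arr.append(35)` → arr = [11, 35].
Result: [11, 35]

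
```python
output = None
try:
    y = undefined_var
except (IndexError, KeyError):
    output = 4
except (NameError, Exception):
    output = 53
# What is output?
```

Step-by-step execution trace:
1. `y = undefined_var` raises NameError.
2. `except (IndexError, KeyError)` does not match NameError; skipped.
3. `except (NameError, Exception)` matches (NameError is in the tuple) → output = 53.
Result: 53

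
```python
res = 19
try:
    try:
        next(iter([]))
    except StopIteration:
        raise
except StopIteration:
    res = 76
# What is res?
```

Step-by-step execution trace:
1. Inner try: `next(iter([]))` raises StopIteration.
2. Inner `except StopIteration` matches; bare `raise` re-raises the same StopIteration.
3. Outer `except StopIteration` matches → res = 76.
Result: 76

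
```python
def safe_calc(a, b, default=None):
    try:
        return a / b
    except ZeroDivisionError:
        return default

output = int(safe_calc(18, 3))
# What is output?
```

Step-by-step execution trace:
1. `safe_calc(18, 3)` enters try: `return 18 / 3` → returns 6.0. No exception raised.
2. `except ZeroDivisionError` is skipped.
3. `int(6.0)` → 6 → output = 6.
Result: 6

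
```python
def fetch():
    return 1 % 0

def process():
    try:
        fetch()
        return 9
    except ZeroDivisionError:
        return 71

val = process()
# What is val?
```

Step-by-step execution trace:
1. `process()` calls `fetch()`.
2. `fetch()` evaluates `1 % 0`, which raises ZeroDivisionError; it propagates to the caller.
3. `return 9` is not reached.
4. `except ZeroDivisionError` in process matches → returns 71.
5. val = 71.
Result: 71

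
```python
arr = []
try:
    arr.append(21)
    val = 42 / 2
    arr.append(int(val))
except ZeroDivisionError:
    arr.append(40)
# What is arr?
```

Step-by-step execution trace:
1. try: `arr.append(21)` → arr = [21].
2. `val = 42 / 2` → val = 21.0. No exception raised.
3. `arr.append(int(val))` → arr = [21, 21].
4. `except ZeroDivisionError` is skipped (no exception was raised).
Result: [21, 21]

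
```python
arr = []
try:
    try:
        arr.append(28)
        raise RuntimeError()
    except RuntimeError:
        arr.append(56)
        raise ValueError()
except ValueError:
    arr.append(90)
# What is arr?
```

Step-by-step execution trace:
1. Inner try: `arr.append(28)` → arr = [28].
2. `raise RuntimeError()` raises RuntimeError.
3. Inner `except RuntimeError` matches → `arr.append(56)` → arr = [28, 56].
4. `raise ValueError()` raises ValueError; propagates to outer try.
5. Outer `except ValueError` matches → `arr.append(90)` → arr = [28, 56, 90].
Result: [28, 56, 90]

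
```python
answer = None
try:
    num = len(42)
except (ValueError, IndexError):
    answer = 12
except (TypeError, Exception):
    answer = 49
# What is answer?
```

Step-by-step execution trace:
1. `num = len(42)` raises TypeError.
2. `except (ValueError, IndexError)` does not match TypeError; skipped.
3. `except (TypeError, Exception)` matches (TypeError is in the tuple) → answer = 49.
Result: 49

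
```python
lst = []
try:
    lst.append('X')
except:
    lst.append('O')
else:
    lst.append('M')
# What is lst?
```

Step-by-step execution trace:
1. try: `lst.append('X')` → lst = ['X']. No exception raised.
2. `except` is skipped.
3. `else` runs (try completed without exception): `lst.append('M')` → lst = ['X', 'M'].
Result: ['X', 'M']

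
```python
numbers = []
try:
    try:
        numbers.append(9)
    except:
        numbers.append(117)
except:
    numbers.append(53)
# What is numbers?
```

Step-by-step execution trace:
1. Inner try: `numbers.append(9)` → numbers = [9]. No exception raised.
2. Inner `except` is skipped.
3. Inner try completes normally; outer `except` is skipped.
Result: [9]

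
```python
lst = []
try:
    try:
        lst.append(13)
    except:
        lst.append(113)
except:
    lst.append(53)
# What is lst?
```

Step-by-step execution trace:
1. Inner try: `lst.append(13)` → lst = [13]. No exception raised.
2. Inner `except` is skipped.
3. Inner try completes normally; outer `except` is skipped.
Result: [13]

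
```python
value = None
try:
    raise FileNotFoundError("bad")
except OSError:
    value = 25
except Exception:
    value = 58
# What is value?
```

Step-by-step execution trace:
1. `raise FileNotFoundError(...)` raises FileNotFoundError.
2. `except OSError` matches (FileNotFoundError is a subclass of OSError) → value = 25.
3. `except Exception` is not reached.
Result: 25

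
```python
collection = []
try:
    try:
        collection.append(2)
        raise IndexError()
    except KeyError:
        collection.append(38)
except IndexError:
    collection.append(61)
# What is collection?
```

Step-by-step execution trace:
1. Inner try: `collection.append(2)` → collection = [2].
2. `raise IndexError()` raises IndexError.
3. Inner `except KeyError` does not match IndexError; exception propagates to outer try.
4. Outer `except IndexError` matches → `collection.append(61)` → collection = [2, 61].
Result: [2, 61]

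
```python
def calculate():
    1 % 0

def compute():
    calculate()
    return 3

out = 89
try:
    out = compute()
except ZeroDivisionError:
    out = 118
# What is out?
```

Step-by-step execution trace:
1. out starts at 89.
2. try: `compute()` calls `calculate()`.
3. `calculate()` evaluates `1 % 0`, which raises ZeroDivisionError; it propagates through compute (uncaught).
4. `return 3` in compute is not reached; the assignment to out does not complete.
5. `except ZeroDivisionError` matches → out = 118.
Result: 118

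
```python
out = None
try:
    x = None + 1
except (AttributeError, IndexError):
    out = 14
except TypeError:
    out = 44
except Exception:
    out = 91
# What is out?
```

Step-by-step execution trace:
1. `x = None + 1` raises TypeError.
2. `except (AttributeError, IndexError)` does not match TypeError; skipped.
3. `except TypeError` matches (exact type match) → out = 44.
4. `except Exception` is not reached.
Result: 44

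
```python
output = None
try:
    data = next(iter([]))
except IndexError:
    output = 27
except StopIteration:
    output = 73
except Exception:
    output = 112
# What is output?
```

Step-by-step execution trace:
1. `data = next(iter([]))` raises StopIteration.
2. `except IndexError` does not match StopIteration; skipped.
3. `except StopIteration` matches → output = 73.
4. Remaining except clauses are skipped.
Result: 73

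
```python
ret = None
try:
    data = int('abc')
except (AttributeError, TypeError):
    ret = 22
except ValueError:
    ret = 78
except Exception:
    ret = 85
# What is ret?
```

Step-by-step execution trace:
1. `data = int('abc')` raises ValueError.
2. `except (AttributeError, TypeError)` does not match ValueError; skipped.
3. `except ValueError` matches (exact type match) → ret = 78.
4. `except Exception` is not reached.
Result: 78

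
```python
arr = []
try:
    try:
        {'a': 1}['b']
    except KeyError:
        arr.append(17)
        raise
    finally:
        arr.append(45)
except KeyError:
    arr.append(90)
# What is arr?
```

Step-by-step execution trace:
1. Inner try: `{'a': 1}['b']` raises KeyError.
2. Inner `except KeyError` matches → `arr.append(17)` → arr = [17].
3. bare `raise` re-raises KeyError.
4. Inner `finally` runs during unwinding: `arr.append(45)` → arr = [17, 45].
5. Outer `except KeyError` matches → `arr.append(90)` → arr = [17, 45, 90].
Result: [17, 45, 90]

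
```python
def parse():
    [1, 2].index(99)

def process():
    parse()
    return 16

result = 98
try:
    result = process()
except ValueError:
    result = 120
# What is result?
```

Step-by-step execution trace:
1. result starts at 98.
2. try: `process()` calls `parse()`.
3. `parse()` evaluates `[1, 2].index(99)`, which raises ValueError; it propagates through process (uncaught).
4. `return 16` in process is not reached; the assignment to result does not complete.
5. `except ValueError` matches → result = 120.
Result: 120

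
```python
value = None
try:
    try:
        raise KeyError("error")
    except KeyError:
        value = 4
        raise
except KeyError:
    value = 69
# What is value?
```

Step-by-step execution trace:
1. Inner try: `raise KeyError("error")` raises KeyError.
2. Inner `except KeyError` matches → value = 4.
3. bare `raise` re-raises the same KeyError.
4. Outer `except KeyError` matches → value = 69.
Result: 69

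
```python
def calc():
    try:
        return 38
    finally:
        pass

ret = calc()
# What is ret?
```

Step-by-step execution trace:
1. `calc()` enters try: `return 38` sets pending return value 38.
2. Before returning, `finally: pass` runs (no effect).
3. calc() returns 38 → ret = 38.
Result: 38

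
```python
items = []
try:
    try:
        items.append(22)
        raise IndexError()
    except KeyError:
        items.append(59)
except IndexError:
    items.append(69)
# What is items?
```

Step-by-step execution trace:
1. Inner try: `items.append(22)` → items = [22].
2. `raise IndexError()` raises IndexError.
3. Inner `except KeyError` does not match IndexError; exception propagates to outer try.
4. Outer `except IndexError` matches → `items.append(69)` → items = [22, 69].
Result: [22, 69]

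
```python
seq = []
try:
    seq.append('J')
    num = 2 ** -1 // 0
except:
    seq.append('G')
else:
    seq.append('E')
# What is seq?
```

Step-by-step execution trace:
1. try: `seq.append('J')` → seq = ['J'].
2. `num = 2 ** -1 // 0` raises ZeroDivisionError.
3. bare `except` matches → `seq.append('G')` → seq = ['J', 'G'].
4. `else` is skipped (an exception was raised).
Result: ['J', 'G']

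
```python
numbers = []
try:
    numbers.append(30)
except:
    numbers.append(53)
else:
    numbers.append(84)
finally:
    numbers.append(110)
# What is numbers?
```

Step-by-step execution trace:
1. try: `numbers.append(30)` → numbers = [30]. No exception raised.
2. `except` is skipped.
3. `else` runs: `numbers.append(84)` → numbers = [30, 84].
4. `finally` always runs: `numbers.append(110)` → numbers = [30, 84, 110].
Result: [30, 84, 110]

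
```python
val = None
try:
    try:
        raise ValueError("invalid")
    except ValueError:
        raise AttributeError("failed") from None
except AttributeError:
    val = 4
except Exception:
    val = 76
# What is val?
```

Step-by-step execution trace:
1. Inner try raises ValueError; inner `except ValueError` catches it.
2. `raise AttributeError(...) from None` raises AttributeError (from None suppresses __context__, but the active exception is still AttributeError).
3. Outer `except AttributeError` matches → val = 4.
4. `except Exception` is not reached.
Result: 4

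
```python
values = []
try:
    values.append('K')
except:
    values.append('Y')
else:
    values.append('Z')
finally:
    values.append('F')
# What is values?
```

Step-by-step execution trace:
1. try: `values.append('K')` → values = ['K']. No exception raised.
2. `except` is skipped.
3. `else` runs: `values.append('Z')` → values = ['K', 'Z'].
4. `finally` always runs: `values.append('F')` → values = ['K', 'Z', 'F'].
Result: ['K', 'Z', 'F']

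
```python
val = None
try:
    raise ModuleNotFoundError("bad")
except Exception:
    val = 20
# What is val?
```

Step-by-step execution trace:
1. `raise ModuleNotFoundError(...)` raises ModuleNotFoundError.
2. `except Exception` matches (ModuleNotFoundError is a subclass of Exception) → val = 20.
Result: 20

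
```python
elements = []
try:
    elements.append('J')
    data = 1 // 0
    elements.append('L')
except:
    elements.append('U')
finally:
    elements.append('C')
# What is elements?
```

Step-by-step execution trace:
1. try: `elements.append('J')` → elements = ['J'].
2. `data = 1 // 0` raises ZeroDivisionError; `elements.append('L')` is not reached.
3. bare `except` matches → `elements.append('U')` → elements = ['J', 'U'].
4. finally always runs: `elements.append('C')` → elements = ['J', 'U', 'C'].
Result: ['J', 'U', 'C']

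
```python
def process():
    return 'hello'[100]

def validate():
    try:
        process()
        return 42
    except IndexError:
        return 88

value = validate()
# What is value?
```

Step-by-step execution trace:
1. `validate()` calls `process()`.
2. `process()` evaluates `'hello'[100]`, which raises IndexError; it propagates to the caller.
3. `return 42` is not reached.
4. `except IndexError` in validate matches → returns 88.
5. value = 88.
Result: 88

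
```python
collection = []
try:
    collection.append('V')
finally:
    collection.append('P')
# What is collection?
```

Step-by-step execution trace:
1. try: `collection.append('V')` → collection = ['V'].
2. The try body completes without raising.
3. finally always runs: `collection.append('P')` → collection = ['V', 'P'].
Result: ['V', 'P']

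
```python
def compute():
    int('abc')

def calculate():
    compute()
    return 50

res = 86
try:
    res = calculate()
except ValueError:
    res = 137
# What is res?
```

Step-by-step execution trace:
1. res starts at 86.
2. try: `calculate()` calls `compute()`.
3. `compute()` evaluates `int('abc')`, which raises ValueError; it propagates through calculate (uncaught).
4. `return 50` in calculate is not reached; the assignment to res does not complete.
5. `except ValueError` matches → res = 137.
Result: 137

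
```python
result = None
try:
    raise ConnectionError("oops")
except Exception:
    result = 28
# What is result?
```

Step-by-step execution trace:
1. `raise ConnectionError(...)` raises ConnectionError.
2. `except Exception` matches (ConnectionError is a subclass of Exception) → result = 28.
Result: 28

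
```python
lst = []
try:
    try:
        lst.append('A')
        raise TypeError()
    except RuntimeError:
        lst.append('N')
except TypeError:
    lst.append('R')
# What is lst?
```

Step-by-step execution trace:
1. Inner try: `lst.append('A')` → lst = ['A'].
2. `raise TypeError()` raises TypeError.
3. Inner `except RuntimeError` does not match TypeError; exception propagates to outer try.
4. Outer `except TypeError` matches → `lst.append('R')` → lst = ['A', 'R'].
Result: ['A', 'R']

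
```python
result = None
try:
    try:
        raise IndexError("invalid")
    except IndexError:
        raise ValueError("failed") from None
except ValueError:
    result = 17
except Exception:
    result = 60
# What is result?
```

Step-by-step execution trace:
1. Inner try raises IndexError; inner `except IndexError` catches it.
2. `raise ValueError(...) from None` raises ValueError (from None suppresses __context__, but the active exception is still ValueError).
3. Outer `except ValueError` matches → result = 17.
4. `except Exception` is not reached.
Result: 17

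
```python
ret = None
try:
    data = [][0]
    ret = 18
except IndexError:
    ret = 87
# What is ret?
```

Step-by-step execution trace:
1. `data = [][0]` raises IndexError.
2. `ret = 18` is not reached.
3. `except IndexError` matches → ret = 87.
Result: 87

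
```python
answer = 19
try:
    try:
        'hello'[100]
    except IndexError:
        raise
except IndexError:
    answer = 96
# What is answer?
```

Step-by-step execution trace:
1. Inner try: `'hello'[100]` raises IndexError.
2. Inner `except IndexError` matches; bare `raise` re-raises the same IndexError.
3. Outer `except IndexError` matches → answer = 96.
Result: 96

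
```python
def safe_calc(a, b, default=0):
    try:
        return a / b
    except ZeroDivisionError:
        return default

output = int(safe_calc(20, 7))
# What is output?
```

Step-by-step execution trace:
1. `safe_calc(20, 7)` enters try: `return 20 / 7` → returns 2.857142857142857. No exception raised.
2. `except ZeroDivisionError` is skipped.
3. `int(2.857142857142857)` → 2 → output = 2.
Result: 2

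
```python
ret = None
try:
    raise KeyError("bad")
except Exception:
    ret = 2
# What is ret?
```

Step-by-step execution trace:
1. `raise KeyError(...)` raises KeyError.
2. `except Exception` matches (KeyError is a subclass of Exception) → ret = 2.
Result: 2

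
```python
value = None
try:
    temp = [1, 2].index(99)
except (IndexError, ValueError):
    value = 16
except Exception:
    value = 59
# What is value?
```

Step-by-step execution trace:
1. `temp = [1, 2].index(99)` raises ValueError.
2. `except (IndexError, ValueError)` matches (ValueError is in the tuple) → value = 16.
3. `except Exception` is not reached.
Result: 16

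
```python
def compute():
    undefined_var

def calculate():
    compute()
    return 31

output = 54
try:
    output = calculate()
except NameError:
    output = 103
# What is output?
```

Step-by-step execution trace:
1. output starts at 54.
2. try: `calculate()` calls `compute()`.
3. `compute()` evaluates `undefined_var`, which raises NameError; it propagates through calculate (uncaught).
4. `return 31` in calculate is not reached; the assignment to output does not complete.
5. `except NameError` matches → output = 103.
Result: 103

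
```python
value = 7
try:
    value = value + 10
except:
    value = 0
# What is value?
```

Step-by-step execution trace:
1. value starts at 7.
2. try: `value = value + 10` → value = 17. No exception raised.
3. `except` is skipped.
Result: 17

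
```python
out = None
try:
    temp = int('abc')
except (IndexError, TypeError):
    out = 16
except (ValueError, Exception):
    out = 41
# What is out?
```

Step-by-step execution trace:
1. `temp = int('abc')` raises ValueError.
2. `except (IndexError, TypeError)` does not match ValueError; skipped.
3. `except (ValueError, Exception)` matches (ValueError is in the tuple) → out = 41.
Result: 41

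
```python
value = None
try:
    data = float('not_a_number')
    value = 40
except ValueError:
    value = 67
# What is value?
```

Step-by-step execution trace:
1. `data = float('not_a_number')` raises ValueError.
2. `value = 40` is not reached.
3. `except ValueError` matches → value = 67.
Result: 67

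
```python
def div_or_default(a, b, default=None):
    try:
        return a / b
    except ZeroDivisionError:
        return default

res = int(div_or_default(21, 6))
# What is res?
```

Step-by-step execution trace:
1. `div_or_default(21, 6)` enters try: `return 21 / 6` → returns 3.5. No exception raised.
2. `except ZeroDivisionError` is skipped.
3. `int(3.5)` → 3 → res = 3.
Result: 3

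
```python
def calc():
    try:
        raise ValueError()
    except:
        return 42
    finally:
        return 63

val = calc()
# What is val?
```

Step-by-step execution trace:
1. `calc()` enters try: `raise ValueError()` raises ValueError.
2. bare `except` matches → `return 42` sets pending return value 42.
3. Before returning, `finally: return 63` runs and overrides the pending return.
4. calc() returns 63 → val = 63.
Result: 63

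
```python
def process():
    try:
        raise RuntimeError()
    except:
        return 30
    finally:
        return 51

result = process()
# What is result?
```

Step-by-step execution trace:
1. `process()` enters try: `raise RuntimeError()` raises RuntimeError.
2. bare `except` matches → `return 30` sets pending return value 30.
3. Before returning, `finally: return 51` runs and overrides the pending return.
4. process() returns 51 → result = 51.
Result: 51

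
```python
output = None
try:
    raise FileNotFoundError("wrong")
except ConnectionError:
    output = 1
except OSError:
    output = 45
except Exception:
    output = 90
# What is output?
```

Step-by-step execution trace:
1. `raise FileNotFoundError(...)` raises FileNotFoundError.
2. `except ConnectionError` does not match (FileNotFoundError is not a subclass of ConnectionError); skipped.
3. `except OSError` matches (FileNotFoundError is a subclass of OSError) → output = 45.
4. `except Exception` is not reached.
Result: 45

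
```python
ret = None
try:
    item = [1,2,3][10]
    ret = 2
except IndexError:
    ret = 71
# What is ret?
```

Step-by-step execution trace:
1. `item = [1,2,3][10]` raises IndexError.
2. `ret = 2` is not reached.
3. `except IndexError` matches → ret = 71.
Result: 71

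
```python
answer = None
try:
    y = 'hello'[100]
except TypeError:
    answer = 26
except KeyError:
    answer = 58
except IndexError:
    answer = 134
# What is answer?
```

Step-by-step execution trace:
1. `y = 'hello'[100]` raises IndexError.
2. `except TypeError` does not match IndexError; skipped.
3. `except KeyError` does not match IndexError; skipped.
4. `except IndexError` matches → answer = 134.
Result: 134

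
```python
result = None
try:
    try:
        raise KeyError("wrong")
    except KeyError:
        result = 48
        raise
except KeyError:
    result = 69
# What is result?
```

Step-by-step execution trace:
1. Inner try: `raise KeyError("wrong")` raises KeyError.
2. Inner `except KeyError` matches → result = 48.
3. bare `raise` re-raises the same KeyError.
4. Outer `except KeyError` matches → result = 69.
Result: 69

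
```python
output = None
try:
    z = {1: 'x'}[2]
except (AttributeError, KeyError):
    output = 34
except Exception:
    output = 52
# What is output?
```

Step-by-step execution trace:
1. `z = {1: 'x'}[2]` raises KeyError.
2. `except (AttributeError, KeyError)` matches (KeyError is in the tuple) → output = 34.
3. `except Exception` is not reached.
Result: 34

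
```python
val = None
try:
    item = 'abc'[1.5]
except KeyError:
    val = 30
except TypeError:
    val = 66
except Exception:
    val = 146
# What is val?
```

Step-by-step execution trace:
1. `item = 'abc'[1.5]` raises TypeError.
2. `except KeyError` does not match TypeError; skipped.
3. `except TypeError` matches → val = 66.
4. Remaining except clauses are skipped.
Result: 66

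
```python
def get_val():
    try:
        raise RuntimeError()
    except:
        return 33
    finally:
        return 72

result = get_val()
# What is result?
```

Step-by-step execution trace:
1. `get_val()` enters try: `raise RuntimeError()` raises RuntimeError.
2. bare `except` matches → `return 33` sets pending return value 33.
3. Before returning, `finally: return 72` runs and overrides the pending return.
4. get_val() returns 72 → result = 72.
Result: 72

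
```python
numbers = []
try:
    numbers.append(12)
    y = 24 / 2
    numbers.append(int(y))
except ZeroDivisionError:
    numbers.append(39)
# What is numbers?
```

Step-by-step execution trace:
1. try: `numbers.append(12)` → numbers = [12].
2. `y = 24 / 2` → y = 12.0. No exception raised.
3. `numbers.append(int(y))` → numbers = [12, 12].
4. `except ZeroDivisionError` is skipped (no exception was raised).
Result: [12, 12]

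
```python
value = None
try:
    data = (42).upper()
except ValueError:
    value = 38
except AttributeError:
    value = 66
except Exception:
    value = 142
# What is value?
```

Step-by-step execution trace:
1. `data = (42).upper()` raises AttributeError.
2. `except ValueError` does not match AttributeError; skipped.
3. `except AttributeError` matches → value = 66.
4. Remaining except clauses are skipped.
Result: 66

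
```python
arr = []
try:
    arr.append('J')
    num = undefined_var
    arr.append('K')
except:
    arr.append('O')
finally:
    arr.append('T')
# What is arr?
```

Step-by-step execution trace:
1. try: `arr.append('J')` → arr = ['J'].
2. `num = undefined_var` raises NameError; `arr.append('K')` is not reached.
3. bare `except` matches → `arr.append('O')` → arr = ['J', 'O'].
4. finally always runs: `arr.append('T')` → arr = ['J', 'O', 'T'].
Result: ['J', 'O', 'T']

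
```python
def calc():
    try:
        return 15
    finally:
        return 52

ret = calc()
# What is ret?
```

Step-by-step execution trace:
1. `calc()` enters try: `return 15` sets pending return value 15.
2. Before returning, `finally: return 52` runs and overrides the pending return.
3. calc() returns 52 → ret = 52.
Result: 52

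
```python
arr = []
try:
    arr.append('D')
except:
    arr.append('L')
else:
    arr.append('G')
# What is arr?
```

Step-by-step execution trace:
1. try: `arr.append('D')` → arr = ['D']. No exception raised.
2. `except` is skipped.
3. `else` runs (try completed without exception): `arr.append('G')` → arr = ['D', 'G'].
Result: ['D', 'G']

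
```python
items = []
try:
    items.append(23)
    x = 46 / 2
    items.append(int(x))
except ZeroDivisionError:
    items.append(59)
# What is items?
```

Step-by-step execution trace:
1. try: `items.append(23)` → items = [23].
2. `x = 46 / 2` → x = 23.0. No exception raised.
3. `items.append(int(x))` → items = [23, 23].
4. `except ZeroDivisionError` is skipped (no exception was raised).
Result: [23, 23]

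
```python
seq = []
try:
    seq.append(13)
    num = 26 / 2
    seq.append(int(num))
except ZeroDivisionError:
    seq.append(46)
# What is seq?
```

Step-by-step execution trace:
1. try: `seq.append(13)` → seq = [13].
2. `num = 26 / 2` → num = 13.0. No exception raised.
3. `seq.append(int(num))` → seq = [13, 13].
4. `except ZeroDivisionError` is skipped (no exception was raised).
Result: [13, 13]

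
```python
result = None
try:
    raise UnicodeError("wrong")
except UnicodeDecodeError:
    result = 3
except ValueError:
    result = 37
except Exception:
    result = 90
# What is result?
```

Step-by-step execution trace:
1. `raise UnicodeError(...)` raises UnicodeError.
2. `except UnicodeDecodeError` does not match (UnicodeError is not a subclass of UnicodeDecodeError); skipped.
3. `except ValueError` matches (UnicodeError is a subclass of ValueError) → result = 37.
4. `except Exception` is not reached.
Result: 37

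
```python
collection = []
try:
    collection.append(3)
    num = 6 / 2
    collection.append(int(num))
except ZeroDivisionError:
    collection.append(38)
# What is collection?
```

Step-by-step execution trace:
1. try: `collection.append(3)` → collection = [3].
2. `num = 6 / 2` → num = 3.0. No exception raised.
3. `collection.append(int(num))` → collection = [3, 3].
4. `except ZeroDivisionError` is skipped (no exception was raised).
Result: [3, 3]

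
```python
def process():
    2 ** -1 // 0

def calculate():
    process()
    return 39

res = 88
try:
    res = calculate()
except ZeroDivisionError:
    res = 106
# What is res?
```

Step-by-step execution trace:
1. res starts at 88.
2. try: `calculate()` calls `process()`.
3. `process()` evaluates `2 ** -1 // 0`, which raises ZeroDivisionError; it propagates through calculate (uncaught).
4. `return 39` in calculate is not reached; the assignment to res does not complete.
5. `except ZeroDivisionError` matches → res = 106.
Result: 106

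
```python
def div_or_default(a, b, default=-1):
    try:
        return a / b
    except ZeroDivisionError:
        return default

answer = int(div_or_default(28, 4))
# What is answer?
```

Step-by-step execution trace:
1. `div_or_default(28, 4)` enters try: `return 28 / 4` → returns 7.0. No exception raised.
2. `except ZeroDivisionError` is skipped.
3. `int(7.0)` → 7 → answer = 7.
Result: 7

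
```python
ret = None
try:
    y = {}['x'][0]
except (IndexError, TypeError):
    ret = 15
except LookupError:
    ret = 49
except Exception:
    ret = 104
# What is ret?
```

Step-by-step execution trace:
1. `y = {}['x'][0]` raises KeyError.
2. `except (IndexError, TypeError)` does not match KeyError; skipped.
3. `except LookupError` matches (KeyError is a subclass of LookupError) → ret = 49.
4. `except Exception` is not reached.
Result: 49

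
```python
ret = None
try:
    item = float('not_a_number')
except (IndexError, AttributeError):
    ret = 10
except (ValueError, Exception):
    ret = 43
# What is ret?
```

Step-by-step execution trace:
1. `item = float('not_a_number')` raises ValueError.
2. `except (IndexError, AttributeError)` does not match ValueError; skipped.
3. `except (ValueError, Exception)` matches (ValueError is in the tuple) → ret = 43.
Result: 43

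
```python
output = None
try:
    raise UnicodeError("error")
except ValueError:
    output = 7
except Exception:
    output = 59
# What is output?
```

Step-by-step execution trace:
1. `raise UnicodeError(...)` raises UnicodeError.
2. `except ValueError` matches (UnicodeError is a subclass of ValueError) → output = 7.
3. `except Exception` is not reached.
Result: 7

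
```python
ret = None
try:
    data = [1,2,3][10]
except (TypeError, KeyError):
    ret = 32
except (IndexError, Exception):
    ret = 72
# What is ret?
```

Step-by-step execution trace:
1. `data = [1,2,3][10]` raises IndexError.
2. `except (TypeError, KeyError)` does not match IndexError; skipped.
3. `except (IndexError, Exception)` matches (IndexError is in the tuple) → ret = 72.
Result: 72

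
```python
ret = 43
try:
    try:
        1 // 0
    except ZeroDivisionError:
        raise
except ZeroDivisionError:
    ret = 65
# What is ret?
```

Step-by-step execution trace:
1. Inner try: `1 // 0` raises ZeroDivisionError.
2. Inner `except ZeroDivisionError` matches; bare `raise` re-raises the same ZeroDivisionError.
3. Outer `except ZeroDivisionError` matches → ret = 65.
Result: 65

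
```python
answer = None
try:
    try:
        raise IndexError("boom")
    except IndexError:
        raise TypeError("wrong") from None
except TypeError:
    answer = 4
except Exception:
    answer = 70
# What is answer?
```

Step-by-step execution trace:
1. Inner try raises IndexError; inner `except IndexError` catches it.
2. `raise TypeError(...) from None` raises TypeError (from None suppresses __context__, but the active exception is still TypeError).
3. Outer `except TypeError` matches → answer = 4.
4. `except Exception` is not reached.
Result: 4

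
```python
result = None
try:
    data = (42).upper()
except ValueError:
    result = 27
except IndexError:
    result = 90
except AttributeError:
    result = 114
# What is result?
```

Step-by-step execution trace:
1. `data = (42).upper()` raises AttributeError.
2. `except ValueError` does not match AttributeError; skipped.
3. `except IndexError` does not match AttributeError; skipped.
4. `except AttributeError` matches → result = 114.
Result: 114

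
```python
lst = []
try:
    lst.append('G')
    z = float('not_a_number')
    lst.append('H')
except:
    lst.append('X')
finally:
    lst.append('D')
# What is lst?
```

Step-by-step execution trace:
1. try: `lst.append('G')` → lst = ['G'].
2. `z = float('not_a_number')` raises ValueError; `lst.append('H')` is not reached.
3. bare `except` matches → `lst.append('X')` → lst = ['G', 'X'].
4. finally always runs: `lst.append('D')` → lst = ['G', 'X', 'D'].
Result: ['G', 'X', 'D']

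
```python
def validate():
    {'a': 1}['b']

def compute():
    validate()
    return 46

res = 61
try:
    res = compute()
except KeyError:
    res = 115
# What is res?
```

Step-by-step execution trace:
1. res starts at 61.
2. try: `compute()` calls `validate()`.
3. `validate()` evaluates `{'a': 1}['b']`, which raises KeyError; it propagates through compute (uncaught).
4. `return 46` in compute is not reached; the assignment to res does not complete.
5. `except KeyError` matches → res = 115.
Result: 115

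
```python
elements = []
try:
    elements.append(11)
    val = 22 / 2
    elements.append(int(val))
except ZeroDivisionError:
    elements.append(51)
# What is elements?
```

Step-by-step execution trace:
1. try: `elements.append(11)` → elements = [11].
2. `val = 22 / 2` → val = 11.0. No exception raised.
3. `elements.append(int(val))` → elements = [11, 11].
4. `except ZeroDivisionError` is skipped (no exception was raised).
Result: [11, 11]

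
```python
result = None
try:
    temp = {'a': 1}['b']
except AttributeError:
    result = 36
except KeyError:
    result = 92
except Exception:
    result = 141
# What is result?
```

Step-by-step execution trace:
1. `temp = {'a': 1}['b']` raises KeyError.
2. `except AttributeError` does not match KeyError; skipped.
3. `except KeyError` matches → result = 92.
4. Remaining except clauses are skipped.
Result: 92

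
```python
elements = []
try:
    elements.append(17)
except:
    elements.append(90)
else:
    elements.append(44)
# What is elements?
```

Step-by-step execution trace:
1. try: `elements.append(17)` → elements = [17]. No exception raised.
2. `except` is skipped.
3. `else` runs (try completed without exception): `elements.append(44)` → elements = [17, 44].
Result: [17, 44]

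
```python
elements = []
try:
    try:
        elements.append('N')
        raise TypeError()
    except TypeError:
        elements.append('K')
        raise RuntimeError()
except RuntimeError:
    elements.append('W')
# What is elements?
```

Step-by-step execution trace:
1. Inner try: `elements.append('N')` → elements = ['N'].
2. `raise TypeError()` raises TypeError.
3. Inner `except TypeError` matches → `elements.append('K')` → elements = ['N', 'K'].
4. `raise RuntimeError()` raises RuntimeError; propagates to outer try.
5. Outer `except RuntimeError` matches → `elements.append('W')` → elements = ['N', 'K', 'W'].
Result: ['N', 'K', 'W']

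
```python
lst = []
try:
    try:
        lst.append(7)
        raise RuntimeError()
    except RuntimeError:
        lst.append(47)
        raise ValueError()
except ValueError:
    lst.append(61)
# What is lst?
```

Step-by-step execution trace:
1. Inner try: `lst.append(7)` → lst = [7].
2. `raise RuntimeError()` raises RuntimeError.
3. Inner `except RuntimeError` matches → `lst.append(47)` → lst = [7, 47].
4. `raise ValueError()` raises ValueError; propagates to outer try.
5. Outer `except ValueError` matches → `lst.append(61)` → lst = [7, 47, 61].
Result: [7, 47, 61]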